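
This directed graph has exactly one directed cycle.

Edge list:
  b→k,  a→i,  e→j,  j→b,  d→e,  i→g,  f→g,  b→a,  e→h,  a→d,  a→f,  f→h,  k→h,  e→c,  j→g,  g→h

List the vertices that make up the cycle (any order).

DFS with gray/black marking from j:
j gray
  b gray
    a gray
      i gray
        g gray
          h gray
          h black
        g black
      i black
      d gray
        e gray
          c gray
          c black
          e→j: j is gray → back edge
Back edge closes the cycle j → b → a → d → e → j; its vertices are {a, b, d, e, j}.

a, b, d, e, j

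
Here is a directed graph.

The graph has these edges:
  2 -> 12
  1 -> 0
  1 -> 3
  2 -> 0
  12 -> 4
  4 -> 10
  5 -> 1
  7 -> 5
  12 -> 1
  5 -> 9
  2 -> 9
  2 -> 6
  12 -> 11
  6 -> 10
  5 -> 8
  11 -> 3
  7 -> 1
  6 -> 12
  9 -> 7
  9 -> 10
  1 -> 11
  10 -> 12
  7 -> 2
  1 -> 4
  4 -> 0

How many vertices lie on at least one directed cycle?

8

A vertex is on a directed cycle iff it belongs to a strongly connected component of size ≥ 2 (or has a self-loop).
The vertices on cycles are {1, 2, 4, 5, 7, 9, 10, 12} — 8 in total.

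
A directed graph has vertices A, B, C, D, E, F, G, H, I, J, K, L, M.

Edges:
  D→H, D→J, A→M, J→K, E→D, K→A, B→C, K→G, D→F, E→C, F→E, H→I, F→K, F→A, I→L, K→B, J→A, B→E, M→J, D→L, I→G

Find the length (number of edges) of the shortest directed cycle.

3

For each vertex v, BFS finds the shortest path from v back to v.
The shortest such closed walk is E → D → F → E, length 3.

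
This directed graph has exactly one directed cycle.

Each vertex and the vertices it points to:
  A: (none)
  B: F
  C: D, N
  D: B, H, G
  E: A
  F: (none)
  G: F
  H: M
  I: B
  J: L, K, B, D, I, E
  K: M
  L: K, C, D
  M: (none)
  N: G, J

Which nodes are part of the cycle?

C, J, L, N

DFS with gray/black marking from J:
J gray
  L gray
    K gray
      M gray
      M black
    K black
    C gray
      D gray
        B gray
          F gray
          F black
        B black
        H gray
          H→M: M black — skip
        H black
        G gray
          G→F: F black — skip
        G black
      D black
      N gray
        N→G: G black — skip
        N→J: J is gray → back edge
Back edge closes the cycle J → L → C → N → J; its vertices are {C, J, L, N}.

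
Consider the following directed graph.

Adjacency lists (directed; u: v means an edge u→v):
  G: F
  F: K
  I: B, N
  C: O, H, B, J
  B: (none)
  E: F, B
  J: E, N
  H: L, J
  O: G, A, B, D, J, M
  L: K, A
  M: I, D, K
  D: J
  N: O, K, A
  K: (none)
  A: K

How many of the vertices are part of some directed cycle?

6

A vertex is on a directed cycle iff it belongs to a strongly connected component of size ≥ 2 (or has a self-loop).
The vertices on cycles are {D, I, J, M, N, O} — 6 in total.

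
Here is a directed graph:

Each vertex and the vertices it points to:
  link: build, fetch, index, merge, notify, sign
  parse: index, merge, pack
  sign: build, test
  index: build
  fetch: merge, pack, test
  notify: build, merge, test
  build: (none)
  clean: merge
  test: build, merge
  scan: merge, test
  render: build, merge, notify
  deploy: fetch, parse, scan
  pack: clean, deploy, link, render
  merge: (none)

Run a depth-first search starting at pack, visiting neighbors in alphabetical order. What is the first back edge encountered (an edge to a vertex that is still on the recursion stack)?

fetch->pack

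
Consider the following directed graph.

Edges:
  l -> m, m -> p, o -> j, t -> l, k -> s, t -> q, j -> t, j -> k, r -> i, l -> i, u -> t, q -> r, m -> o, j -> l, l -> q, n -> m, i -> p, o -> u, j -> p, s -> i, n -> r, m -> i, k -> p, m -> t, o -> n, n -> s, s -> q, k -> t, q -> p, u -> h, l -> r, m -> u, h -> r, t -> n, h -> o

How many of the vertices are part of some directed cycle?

A vertex is on a directed cycle iff it belongs to a strongly connected component of size ≥ 2 (or has a self-loop).
The vertices on cycles are {h, j, k, l, m, n, o, t, u} — 9 in total.

9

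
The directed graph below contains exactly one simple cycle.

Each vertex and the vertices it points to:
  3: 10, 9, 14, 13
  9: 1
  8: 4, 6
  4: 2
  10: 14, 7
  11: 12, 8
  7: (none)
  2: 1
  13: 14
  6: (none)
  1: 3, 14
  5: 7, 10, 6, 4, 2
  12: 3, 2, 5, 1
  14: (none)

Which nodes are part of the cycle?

DFS with gray/black marking from 3:
3 gray
  10 gray
    14 gray
    14 black
    7 gray
    7 black
  10 black
  9 gray
    1 gray
      1→3: 3 is gray → back edge
Back edge closes the cycle 3 → 9 → 1 → 3; its vertices are {1, 3, 9}.

1, 3, 9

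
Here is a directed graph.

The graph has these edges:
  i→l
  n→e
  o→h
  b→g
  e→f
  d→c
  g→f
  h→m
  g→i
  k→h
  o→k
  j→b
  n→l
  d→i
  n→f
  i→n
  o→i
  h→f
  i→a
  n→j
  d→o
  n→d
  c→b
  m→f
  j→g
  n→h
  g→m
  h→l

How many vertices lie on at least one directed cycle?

A vertex is on a directed cycle iff it belongs to a strongly connected component of size ≥ 2 (or has a self-loop).
The vertices on cycles are {b, c, d, g, i, j, n, o} — 8 in total.

8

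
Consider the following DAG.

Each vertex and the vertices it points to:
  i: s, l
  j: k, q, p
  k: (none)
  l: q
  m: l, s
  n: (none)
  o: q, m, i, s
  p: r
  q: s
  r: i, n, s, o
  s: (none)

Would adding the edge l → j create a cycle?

Yes

Adding l→j creates a cycle iff j can already reach l.
Path from j: j → p → r → i → l.
So j → … → l → j is a cycle.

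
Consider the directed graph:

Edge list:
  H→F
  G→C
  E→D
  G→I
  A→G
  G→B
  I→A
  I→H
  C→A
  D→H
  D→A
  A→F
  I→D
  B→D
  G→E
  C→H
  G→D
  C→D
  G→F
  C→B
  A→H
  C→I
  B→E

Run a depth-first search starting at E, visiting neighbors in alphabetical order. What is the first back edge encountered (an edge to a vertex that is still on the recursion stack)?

DFS from E (visiting neighbors in alphabetical order); mark gray on enter, black on exit:
E gray
  D gray
    A gray
      F gray
      F black
      G gray
        B gray
          B→D: D is gray → back edge
First back edge: B → D.

B->D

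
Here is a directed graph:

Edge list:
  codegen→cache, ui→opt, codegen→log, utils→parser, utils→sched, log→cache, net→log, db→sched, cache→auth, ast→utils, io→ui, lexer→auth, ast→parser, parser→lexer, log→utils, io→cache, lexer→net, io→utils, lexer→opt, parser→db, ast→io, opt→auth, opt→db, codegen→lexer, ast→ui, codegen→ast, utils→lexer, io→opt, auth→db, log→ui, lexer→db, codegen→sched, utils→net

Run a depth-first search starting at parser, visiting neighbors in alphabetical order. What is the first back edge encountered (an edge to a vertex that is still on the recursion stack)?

utils->lexer

DFS from parser (visiting neighbors in alphabetical order); mark gray on enter, black on exit:
parser gray
  db gray
    sched gray
    sched black
  db black
  lexer gray
    auth gray
      auth→db: db black — skip
    auth black
    lexer→db: db black — skip
    net gray
      log gray
        cache gray
          cache→auth: auth black — skip
        cache black
        ui gray
          opt gray
            opt→auth: auth black — skip
            opt→db: db black — skip
          opt black
        ui black
        utils gray
          utils→lexer: lexer is gray → back edge
First back edge: utils → lexer.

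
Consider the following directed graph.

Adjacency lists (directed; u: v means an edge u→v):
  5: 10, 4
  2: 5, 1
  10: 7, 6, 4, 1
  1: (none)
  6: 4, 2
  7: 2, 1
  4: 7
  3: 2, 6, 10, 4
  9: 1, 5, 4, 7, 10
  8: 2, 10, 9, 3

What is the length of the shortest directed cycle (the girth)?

For each vertex v, BFS finds the shortest path from v back to v.
The shortest such closed walk is 6 → 2 → 5 → 10 → 6, length 4.

4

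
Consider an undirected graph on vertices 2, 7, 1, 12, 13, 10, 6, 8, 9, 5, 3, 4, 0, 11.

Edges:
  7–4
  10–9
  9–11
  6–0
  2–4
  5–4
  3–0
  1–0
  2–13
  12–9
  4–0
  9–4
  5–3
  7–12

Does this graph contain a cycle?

Yes

DFS, tracking each vertex's parent; an edge to a visited non-parent vertex closes a cycle.
Start from 13:
visit 13 (parent –)
  visit 2 (parent 13)
    2–13: parent, skip
    visit 4 (parent 2)
      4–2: parent, skip
      visit 7 (parent 4)
        7–4: parent, skip
        visit 12 (parent 7)
          visit 9 (parent 12)
            visit 10 (parent 9)
              10–9: parent, skip
            9–12: parent, skip
            9–4: 4 visited and ≠ parent → cycle
Cycle: 4 – 7 – 12 – 9 – 4.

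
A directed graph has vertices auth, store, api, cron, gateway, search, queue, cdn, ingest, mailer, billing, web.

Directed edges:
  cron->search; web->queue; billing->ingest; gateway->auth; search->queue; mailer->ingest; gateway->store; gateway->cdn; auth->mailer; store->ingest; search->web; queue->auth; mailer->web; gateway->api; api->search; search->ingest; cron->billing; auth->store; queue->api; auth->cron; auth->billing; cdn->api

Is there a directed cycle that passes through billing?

No

billing lies on a cycle iff there is a path from billing back to itself.
Exploring from billing, it never reaches itself; equivalently, its strongly connected component is a singleton.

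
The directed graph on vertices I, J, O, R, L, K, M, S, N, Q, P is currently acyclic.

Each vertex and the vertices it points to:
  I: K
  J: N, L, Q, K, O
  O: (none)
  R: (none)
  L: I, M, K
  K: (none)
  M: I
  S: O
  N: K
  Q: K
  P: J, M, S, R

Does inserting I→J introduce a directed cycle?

Adding I→J creates a cycle iff J can already reach I.
Path from J: J → L → I.
So J → … → I → J is a cycle.

Yes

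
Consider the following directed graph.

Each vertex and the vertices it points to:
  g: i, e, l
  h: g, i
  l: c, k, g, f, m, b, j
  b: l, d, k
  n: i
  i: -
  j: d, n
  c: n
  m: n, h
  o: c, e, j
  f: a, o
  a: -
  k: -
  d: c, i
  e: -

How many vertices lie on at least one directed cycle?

5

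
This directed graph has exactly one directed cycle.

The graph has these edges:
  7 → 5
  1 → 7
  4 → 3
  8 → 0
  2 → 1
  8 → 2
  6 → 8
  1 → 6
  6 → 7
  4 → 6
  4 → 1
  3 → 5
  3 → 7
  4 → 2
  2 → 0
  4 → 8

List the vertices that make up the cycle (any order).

DFS with gray/black marking from 8:
8 gray
  0 gray
  0 black
  2 gray
    1 gray
      6 gray
        6→8: 8 is gray → back edge
Back edge closes the cycle 8 → 2 → 1 → 6 → 8; its vertices are {1, 2, 6, 8}.

1, 2, 6, 8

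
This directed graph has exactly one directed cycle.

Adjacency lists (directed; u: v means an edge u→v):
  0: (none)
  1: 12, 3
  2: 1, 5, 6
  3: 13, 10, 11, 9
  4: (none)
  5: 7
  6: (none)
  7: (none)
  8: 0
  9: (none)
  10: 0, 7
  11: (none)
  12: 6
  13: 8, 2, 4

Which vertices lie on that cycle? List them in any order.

1, 2, 3, 13

DFS with gray/black marking from 3:
3 gray
  13 gray
    8 gray
      0 gray
      0 black
    8 black
    2 gray
      1 gray
        12 gray
          6 gray
          6 black
        12 black
        1→3: 3 is gray → back edge
Back edge closes the cycle 3 → 13 → 2 → 1 → 3; its vertices are {1, 2, 3, 13}.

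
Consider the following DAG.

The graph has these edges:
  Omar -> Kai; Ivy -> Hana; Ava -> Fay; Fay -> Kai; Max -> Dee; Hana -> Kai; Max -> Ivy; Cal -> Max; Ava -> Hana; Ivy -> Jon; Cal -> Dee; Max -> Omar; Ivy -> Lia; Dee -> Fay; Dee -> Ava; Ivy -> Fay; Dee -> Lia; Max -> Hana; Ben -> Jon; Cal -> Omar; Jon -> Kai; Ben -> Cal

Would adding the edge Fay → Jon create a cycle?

No

Adding Fay→Jon creates a cycle iff Jon can already reach Fay.
Explore from Jon: no path reaches Fay. The graph stays acyclic.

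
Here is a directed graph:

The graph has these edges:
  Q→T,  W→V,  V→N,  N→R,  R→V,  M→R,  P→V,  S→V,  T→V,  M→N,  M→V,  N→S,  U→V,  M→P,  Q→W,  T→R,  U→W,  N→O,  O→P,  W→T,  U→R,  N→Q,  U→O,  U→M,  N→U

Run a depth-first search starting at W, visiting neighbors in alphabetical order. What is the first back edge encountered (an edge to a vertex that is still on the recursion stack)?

DFS from W (visiting neighbors in alphabetical order); mark gray on enter, black on exit:
W gray
  T gray
    R gray
      V gray
        N gray
          O gray
            P gray
              P→V: V is gray → back edge
First back edge: P → V.

P→V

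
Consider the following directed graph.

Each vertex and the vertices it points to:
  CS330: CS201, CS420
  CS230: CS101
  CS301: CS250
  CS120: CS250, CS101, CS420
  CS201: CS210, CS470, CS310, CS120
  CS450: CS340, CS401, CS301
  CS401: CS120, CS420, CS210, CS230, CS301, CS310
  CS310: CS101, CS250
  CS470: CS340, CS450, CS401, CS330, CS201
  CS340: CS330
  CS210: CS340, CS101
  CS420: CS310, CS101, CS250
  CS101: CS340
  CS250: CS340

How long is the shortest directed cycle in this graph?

2

For each vertex v, BFS finds the shortest path from v back to v.
The shortest such closed walk is CS470 → CS201 → CS470, length 2.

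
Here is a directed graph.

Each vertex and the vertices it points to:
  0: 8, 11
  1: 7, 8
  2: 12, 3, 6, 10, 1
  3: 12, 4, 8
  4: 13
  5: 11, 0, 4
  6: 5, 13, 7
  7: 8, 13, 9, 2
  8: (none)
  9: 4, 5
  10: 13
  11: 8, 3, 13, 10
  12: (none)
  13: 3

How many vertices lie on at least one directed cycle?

7

A vertex is on a directed cycle iff it belongs to a strongly connected component of size ≥ 2 (or has a self-loop).
The vertices on cycles are {1, 2, 3, 4, 6, 7, 13} — 7 in total.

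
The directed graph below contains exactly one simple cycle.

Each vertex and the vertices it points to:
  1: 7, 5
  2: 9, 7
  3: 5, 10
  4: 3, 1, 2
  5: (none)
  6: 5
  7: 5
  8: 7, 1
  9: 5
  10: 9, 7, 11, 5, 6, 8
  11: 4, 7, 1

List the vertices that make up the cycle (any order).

DFS with gray/black marking from 10:
10 gray
  9 gray
    5 gray
    5 black
  9 black
  7 gray
    7→5: 5 black — skip
  7 black
  11 gray
    4 gray
      3 gray
        3→5: 5 black — skip
        3→10: 10 is gray → back edge
Back edge closes the cycle 10 → 11 → 4 → 3 → 10; its vertices are {3, 4, 10, 11}.

3, 4, 10, 11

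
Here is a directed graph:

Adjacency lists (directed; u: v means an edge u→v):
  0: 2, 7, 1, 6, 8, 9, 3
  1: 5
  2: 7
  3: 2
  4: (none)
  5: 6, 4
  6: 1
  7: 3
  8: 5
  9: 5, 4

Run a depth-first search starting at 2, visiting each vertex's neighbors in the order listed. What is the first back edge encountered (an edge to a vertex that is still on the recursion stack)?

3→2

DFS from 2 (visiting each vertex's neighbors in the order listed); mark gray on enter, black on exit:
2 gray
  7 gray
    3 gray
      3→2: 2 is gray → back edge
First back edge: 3 → 2.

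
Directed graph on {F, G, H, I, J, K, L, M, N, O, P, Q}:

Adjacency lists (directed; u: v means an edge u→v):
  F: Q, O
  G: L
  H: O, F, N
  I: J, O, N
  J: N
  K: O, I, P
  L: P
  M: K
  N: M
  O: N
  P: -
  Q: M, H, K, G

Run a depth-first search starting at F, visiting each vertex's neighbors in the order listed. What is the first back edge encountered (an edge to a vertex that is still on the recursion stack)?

N->M

DFS from F (visiting each vertex's neighbors in the order listed); mark gray on enter, black on exit:
F gray
  Q gray
    M gray
      K gray
        O gray
          N gray
            N→M: M is gray → back edge
First back edge: N → M.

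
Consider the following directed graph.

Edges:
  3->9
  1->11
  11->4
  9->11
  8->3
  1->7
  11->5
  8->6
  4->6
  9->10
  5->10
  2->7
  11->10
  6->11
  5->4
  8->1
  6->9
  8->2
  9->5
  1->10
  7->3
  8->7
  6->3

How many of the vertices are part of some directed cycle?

A vertex is on a directed cycle iff it belongs to a strongly connected component of size ≥ 2 (or has a self-loop).
The vertices on cycles are {3, 4, 5, 6, 9, 11} — 6 in total.

6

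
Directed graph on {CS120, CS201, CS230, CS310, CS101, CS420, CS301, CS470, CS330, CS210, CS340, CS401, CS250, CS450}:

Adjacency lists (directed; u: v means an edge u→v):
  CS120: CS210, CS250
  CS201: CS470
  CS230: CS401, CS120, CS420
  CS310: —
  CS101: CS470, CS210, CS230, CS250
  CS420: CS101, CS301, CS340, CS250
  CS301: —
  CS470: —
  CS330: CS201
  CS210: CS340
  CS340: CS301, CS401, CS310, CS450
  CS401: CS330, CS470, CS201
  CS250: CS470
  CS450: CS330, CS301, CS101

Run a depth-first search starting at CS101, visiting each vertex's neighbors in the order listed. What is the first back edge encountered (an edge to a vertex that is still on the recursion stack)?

CS450→CS101

DFS from CS101 (visiting each vertex's neighbors in the order listed); mark gray on enter, black on exit:
CS101 gray
  CS470 gray
  CS470 black
  CS210 gray
    CS340 gray
      CS301 gray
      CS301 black
      CS401 gray
        CS330 gray
          CS201 gray
            CS201→CS470: CS470 black — skip
          CS201 black
        CS330 black
        CS401→CS470: CS470 black — skip
        CS401→CS201: CS201 black — skip
      CS401 black
      CS310 gray
      CS310 black
      CS450 gray
        CS450→CS330: CS330 black — skip
        CS450→CS301: CS301 black — skip
        CS450→CS101: CS101 is gray → back edge
First back edge: CS450 → CS101.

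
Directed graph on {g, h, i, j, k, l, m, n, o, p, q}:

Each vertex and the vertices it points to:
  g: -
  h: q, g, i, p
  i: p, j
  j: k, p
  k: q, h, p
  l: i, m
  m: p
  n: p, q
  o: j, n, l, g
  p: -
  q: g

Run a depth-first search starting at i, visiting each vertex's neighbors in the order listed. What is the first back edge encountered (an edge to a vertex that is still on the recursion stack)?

DFS from i (visiting each vertex's neighbors in the order listed); mark gray on enter, black on exit:
i gray
  p gray
  p black
  j gray
    k gray
      q gray
        g gray
        g black
      q black
      h gray
        h→q: q black — skip
        h→g: g black — skip
        h→i: i is gray → back edge
First back edge: h → i.

h->i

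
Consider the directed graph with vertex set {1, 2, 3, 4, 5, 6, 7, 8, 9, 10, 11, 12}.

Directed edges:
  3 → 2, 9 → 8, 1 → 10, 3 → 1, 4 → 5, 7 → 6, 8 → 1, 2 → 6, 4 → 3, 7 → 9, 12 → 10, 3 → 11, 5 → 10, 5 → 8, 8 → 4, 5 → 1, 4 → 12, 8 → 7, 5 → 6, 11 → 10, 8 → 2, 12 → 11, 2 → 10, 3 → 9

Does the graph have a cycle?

DFS with white/gray/black marking, starting from 3:
3 gray
  2 gray
    10 gray
    10 black
    6 gray
    6 black
  2 black
  11 gray
    11→10: 10 black — skip
  11 black
  1 gray
    1→10: 10 black — skip
  1 black
  9 gray
    8 gray
      8→2: 2 black — skip
      7 gray
        7→6: 6 black — skip
        7→9: 9 is gray → back edge
Back edge found, so a cycle exists: 9 → 8 → 7 → 9.

Yes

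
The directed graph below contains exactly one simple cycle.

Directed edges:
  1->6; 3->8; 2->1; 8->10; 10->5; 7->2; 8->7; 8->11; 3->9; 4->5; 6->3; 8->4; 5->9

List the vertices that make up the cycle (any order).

1, 2, 3, 6, 7, 8

DFS with gray/black marking from 8:
8 gray
  4 gray
    5 gray
      9 gray
      9 black
    5 black
  4 black
  11 gray
  11 black
  7 gray
    2 gray
      1 gray
        6 gray
          3 gray
            3→9: 9 black — skip
            3→8: 8 is gray → back edge
Back edge closes the cycle 8 → 7 → 2 → 1 → 6 → 3 → 8; its vertices are {1, 2, 3, 6, 7, 8}.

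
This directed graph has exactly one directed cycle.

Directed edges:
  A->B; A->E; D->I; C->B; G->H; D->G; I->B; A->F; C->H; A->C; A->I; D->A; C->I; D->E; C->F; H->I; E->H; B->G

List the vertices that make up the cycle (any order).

B, G, H, I

DFS with gray/black marking from G:
G gray
  H gray
    I gray
      B gray
        B→G: G is gray → back edge
Back edge closes the cycle G → H → I → B → G; its vertices are {B, G, H, I}.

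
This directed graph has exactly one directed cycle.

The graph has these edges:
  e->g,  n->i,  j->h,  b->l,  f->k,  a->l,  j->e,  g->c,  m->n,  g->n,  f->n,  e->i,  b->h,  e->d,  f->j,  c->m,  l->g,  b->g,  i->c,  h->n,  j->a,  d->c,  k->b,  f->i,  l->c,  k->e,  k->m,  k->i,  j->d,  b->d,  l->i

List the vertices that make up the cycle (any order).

DFS with gray/black marking from i:
i gray
  c gray
    m gray
      n gray
        n→i: i is gray → back edge
Back edge closes the cycle i → c → m → n → i; its vertices are {c, i, m, n}.

c, i, m, n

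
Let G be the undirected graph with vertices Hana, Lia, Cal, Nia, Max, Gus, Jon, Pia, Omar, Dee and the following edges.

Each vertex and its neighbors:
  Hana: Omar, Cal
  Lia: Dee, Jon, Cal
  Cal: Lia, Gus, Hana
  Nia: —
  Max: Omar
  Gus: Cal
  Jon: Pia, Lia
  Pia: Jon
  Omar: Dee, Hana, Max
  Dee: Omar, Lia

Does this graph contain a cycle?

Yes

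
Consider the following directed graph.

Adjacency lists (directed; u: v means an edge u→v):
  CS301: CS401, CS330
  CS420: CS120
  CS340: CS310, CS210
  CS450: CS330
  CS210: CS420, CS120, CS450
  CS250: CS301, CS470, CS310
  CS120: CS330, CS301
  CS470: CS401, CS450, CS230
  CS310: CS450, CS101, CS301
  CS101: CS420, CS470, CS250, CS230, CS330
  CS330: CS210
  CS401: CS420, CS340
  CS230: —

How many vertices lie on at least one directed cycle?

12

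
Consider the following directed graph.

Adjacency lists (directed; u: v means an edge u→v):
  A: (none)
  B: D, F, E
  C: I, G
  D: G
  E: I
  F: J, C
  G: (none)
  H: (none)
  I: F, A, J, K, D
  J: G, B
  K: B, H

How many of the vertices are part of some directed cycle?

7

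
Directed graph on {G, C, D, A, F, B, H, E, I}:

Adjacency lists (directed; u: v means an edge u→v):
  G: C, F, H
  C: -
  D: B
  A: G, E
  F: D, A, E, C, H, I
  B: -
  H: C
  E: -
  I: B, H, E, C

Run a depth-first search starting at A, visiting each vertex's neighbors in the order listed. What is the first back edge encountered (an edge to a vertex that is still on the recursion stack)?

F→A

DFS from A (visiting each vertex's neighbors in the order listed); mark gray on enter, black on exit:
A gray
  G gray
    C gray
    C black
    F gray
      D gray
        B gray
        B black
      D black
      F→A: A is gray → back edge
First back edge: F → A.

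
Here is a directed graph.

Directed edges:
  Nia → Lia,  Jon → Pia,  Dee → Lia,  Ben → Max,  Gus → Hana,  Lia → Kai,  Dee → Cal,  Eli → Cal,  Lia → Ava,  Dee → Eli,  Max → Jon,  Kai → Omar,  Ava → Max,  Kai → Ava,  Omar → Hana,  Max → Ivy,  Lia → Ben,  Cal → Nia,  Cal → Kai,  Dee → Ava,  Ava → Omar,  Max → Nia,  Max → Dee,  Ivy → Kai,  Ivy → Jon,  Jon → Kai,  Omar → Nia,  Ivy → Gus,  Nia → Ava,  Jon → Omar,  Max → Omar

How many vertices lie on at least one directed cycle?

A vertex is on a directed cycle iff it belongs to a strongly connected component of size ≥ 2 (or has a self-loop).
The vertices on cycles are {Ava, Ben, Cal, Dee, Eli, Ivy, Jon, Kai, Lia, Max, Nia, Omar} — 12 in total.

12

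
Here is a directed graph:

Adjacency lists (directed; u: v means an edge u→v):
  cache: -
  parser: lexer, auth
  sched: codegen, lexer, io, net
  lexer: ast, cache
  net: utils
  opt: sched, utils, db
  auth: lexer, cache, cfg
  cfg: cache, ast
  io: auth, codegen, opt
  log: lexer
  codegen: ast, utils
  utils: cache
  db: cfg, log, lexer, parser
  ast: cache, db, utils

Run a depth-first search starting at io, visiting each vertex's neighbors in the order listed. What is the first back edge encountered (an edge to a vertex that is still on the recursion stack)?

cfg→ast

DFS from io (visiting each vertex's neighbors in the order listed); mark gray on enter, black on exit:
io gray
  auth gray
    lexer gray
      ast gray
        cache gray
        cache black
        db gray
          cfg gray
            cfg→cache: cache black — skip
            cfg→ast: ast is gray → back edge
First back edge: cfg → ast.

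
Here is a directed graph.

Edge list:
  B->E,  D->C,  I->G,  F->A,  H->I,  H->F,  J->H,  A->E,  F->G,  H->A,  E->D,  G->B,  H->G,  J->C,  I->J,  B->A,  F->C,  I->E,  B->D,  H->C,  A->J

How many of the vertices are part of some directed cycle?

A vertex is on a directed cycle iff it belongs to a strongly connected component of size ≥ 2 (or has a self-loop).
The vertices on cycles are {A, B, F, G, H, I, J} — 7 in total.

7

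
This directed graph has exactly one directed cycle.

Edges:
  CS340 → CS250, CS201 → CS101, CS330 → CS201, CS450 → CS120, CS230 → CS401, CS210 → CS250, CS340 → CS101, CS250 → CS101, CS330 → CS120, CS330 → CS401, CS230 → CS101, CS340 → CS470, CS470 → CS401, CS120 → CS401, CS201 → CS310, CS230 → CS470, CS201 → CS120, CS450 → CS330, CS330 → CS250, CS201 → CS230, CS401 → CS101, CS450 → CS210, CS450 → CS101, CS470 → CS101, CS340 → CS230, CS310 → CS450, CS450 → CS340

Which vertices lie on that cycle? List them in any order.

DFS with gray/black marking from CS330:
CS330 gray
  CS120 gray
    CS401 gray
      CS101 gray
      CS101 black
    CS401 black
  CS120 black
  CS201 gray
    CS201→CS101: CS101 black — skip
    CS310 gray
      CS450 gray
        CS450→CS120: CS120 black — skip
        CS340 gray
          CS470 gray
            CS470→CS101: CS101 black — skip
            CS470→CS401: CS401 black — skip
          CS470 black
          CS230 gray
            CS230→CS470: CS470 black — skip
            CS230→CS101: CS101 black — skip
            CS230→CS401: CS401 black — skip
          CS230 black
          CS250 gray
            CS250→CS101: CS101 black — skip
          CS250 black
          CS340→CS101: CS101 black — skip
        CS340 black
        CS210 gray
          CS210→CS250: CS250 black — skip
        CS210 black
        CS450→CS330: CS330 is gray → back edge
Back edge closes the cycle CS330 → CS201 → CS310 → CS450 → CS330; its vertices are {CS201, CS310, CS330, CS450}.

CS201, CS310, CS330, CS450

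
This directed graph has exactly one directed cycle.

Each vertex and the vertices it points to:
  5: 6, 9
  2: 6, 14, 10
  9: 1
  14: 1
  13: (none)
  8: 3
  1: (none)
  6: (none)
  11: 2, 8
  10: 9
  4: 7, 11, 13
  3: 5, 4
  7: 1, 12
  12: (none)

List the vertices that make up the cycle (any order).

3, 4, 8, 11

DFS with gray/black marking from 4:
4 gray
  7 gray
    1 gray
    1 black
    12 gray
    12 black
  7 black
  11 gray
    2 gray
      6 gray
      6 black
      14 gray
        14→1: 1 black — skip
      14 black
      10 gray
        9 gray
          9→1: 1 black — skip
        9 black
      10 black
    2 black
    8 gray
      3 gray
        5 gray
          5→6: 6 black — skip
          5→9: 9 black — skip
        5 black
        3→4: 4 is gray → back edge
Back edge closes the cycle 4 → 11 → 8 → 3 → 4; its vertices are {3, 4, 8, 11}.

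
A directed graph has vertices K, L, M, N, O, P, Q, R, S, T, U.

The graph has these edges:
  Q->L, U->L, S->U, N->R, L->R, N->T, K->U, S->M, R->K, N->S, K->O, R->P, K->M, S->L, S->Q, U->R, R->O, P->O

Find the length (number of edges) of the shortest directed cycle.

3

For each vertex v, BFS finds the shortest path from v back to v.
The shortest such closed walk is R → K → U → R, length 3.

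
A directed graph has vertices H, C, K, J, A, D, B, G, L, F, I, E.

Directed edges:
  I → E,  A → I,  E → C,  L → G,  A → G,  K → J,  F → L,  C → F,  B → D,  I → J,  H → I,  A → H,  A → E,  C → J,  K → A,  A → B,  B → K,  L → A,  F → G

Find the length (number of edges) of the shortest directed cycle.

3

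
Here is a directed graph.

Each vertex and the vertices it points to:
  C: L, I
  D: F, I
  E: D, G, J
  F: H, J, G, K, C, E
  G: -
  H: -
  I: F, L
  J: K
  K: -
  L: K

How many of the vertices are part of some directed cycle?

5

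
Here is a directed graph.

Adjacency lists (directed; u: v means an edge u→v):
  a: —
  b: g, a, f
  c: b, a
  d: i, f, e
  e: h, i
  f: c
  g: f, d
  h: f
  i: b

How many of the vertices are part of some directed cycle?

A vertex is on a directed cycle iff it belongs to a strongly connected component of size ≥ 2 (or has a self-loop).
The vertices on cycles are {b, c, d, e, f, g, h, i} — 8 in total.

8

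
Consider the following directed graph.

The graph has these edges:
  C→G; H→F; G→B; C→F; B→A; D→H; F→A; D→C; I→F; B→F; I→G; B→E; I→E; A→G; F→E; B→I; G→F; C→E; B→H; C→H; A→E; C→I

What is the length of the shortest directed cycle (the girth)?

3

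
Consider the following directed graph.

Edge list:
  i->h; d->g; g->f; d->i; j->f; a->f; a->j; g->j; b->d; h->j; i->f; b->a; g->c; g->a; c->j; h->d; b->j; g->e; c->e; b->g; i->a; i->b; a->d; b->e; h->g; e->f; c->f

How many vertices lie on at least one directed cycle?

A vertex is on a directed cycle iff it belongs to a strongly connected component of size ≥ 2 (or has a self-loop).
The vertices on cycles are {a, b, d, g, h, i} — 6 in total.

6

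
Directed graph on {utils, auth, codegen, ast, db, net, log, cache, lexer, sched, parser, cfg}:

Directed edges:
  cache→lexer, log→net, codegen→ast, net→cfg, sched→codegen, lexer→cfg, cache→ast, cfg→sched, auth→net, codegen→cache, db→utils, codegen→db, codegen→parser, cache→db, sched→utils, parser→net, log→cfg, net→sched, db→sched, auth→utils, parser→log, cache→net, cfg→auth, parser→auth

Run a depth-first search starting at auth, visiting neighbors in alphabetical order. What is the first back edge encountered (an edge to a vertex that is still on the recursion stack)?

DFS from auth (visiting neighbors in alphabetical order); mark gray on enter, black on exit:
auth gray
  net gray
    cfg gray
      cfg→auth: auth is gray → back edge
First back edge: cfg → auth.

cfg->auth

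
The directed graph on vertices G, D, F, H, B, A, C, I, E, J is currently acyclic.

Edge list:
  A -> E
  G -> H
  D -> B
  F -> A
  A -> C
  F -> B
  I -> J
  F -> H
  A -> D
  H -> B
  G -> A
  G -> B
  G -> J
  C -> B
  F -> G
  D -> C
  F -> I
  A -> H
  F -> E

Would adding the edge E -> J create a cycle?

Adding E→J creates a cycle iff J can already reach E.
Explore from J: no path reaches E. The graph stays acyclic.

No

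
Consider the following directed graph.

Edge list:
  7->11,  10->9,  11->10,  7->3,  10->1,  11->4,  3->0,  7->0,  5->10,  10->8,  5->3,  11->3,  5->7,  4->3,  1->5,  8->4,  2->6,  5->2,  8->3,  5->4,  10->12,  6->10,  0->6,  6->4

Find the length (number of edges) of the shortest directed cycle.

3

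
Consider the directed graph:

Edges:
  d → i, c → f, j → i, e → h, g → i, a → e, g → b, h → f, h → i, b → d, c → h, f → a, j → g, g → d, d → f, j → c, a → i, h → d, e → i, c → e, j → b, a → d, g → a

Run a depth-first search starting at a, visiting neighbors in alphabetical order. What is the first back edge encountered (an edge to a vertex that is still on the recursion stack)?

f->a

DFS from a (visiting neighbors in alphabetical order); mark gray on enter, black on exit:
a gray
  d gray
    f gray
      f→a: a is gray → back edge
First back edge: f → a.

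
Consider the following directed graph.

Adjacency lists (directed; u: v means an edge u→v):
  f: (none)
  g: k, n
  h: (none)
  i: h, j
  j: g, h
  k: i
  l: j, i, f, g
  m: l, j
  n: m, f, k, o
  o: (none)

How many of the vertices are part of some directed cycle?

A vertex is on a directed cycle iff it belongs to a strongly connected component of size ≥ 2 (or has a self-loop).
The vertices on cycles are {g, i, j, k, l, m, n} — 7 in total.

7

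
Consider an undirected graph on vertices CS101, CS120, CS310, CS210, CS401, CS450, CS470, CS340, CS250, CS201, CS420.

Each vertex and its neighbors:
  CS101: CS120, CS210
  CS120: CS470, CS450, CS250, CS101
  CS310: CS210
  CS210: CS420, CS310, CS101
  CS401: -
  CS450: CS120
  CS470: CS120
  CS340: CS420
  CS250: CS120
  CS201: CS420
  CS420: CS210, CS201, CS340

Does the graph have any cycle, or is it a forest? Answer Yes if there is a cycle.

No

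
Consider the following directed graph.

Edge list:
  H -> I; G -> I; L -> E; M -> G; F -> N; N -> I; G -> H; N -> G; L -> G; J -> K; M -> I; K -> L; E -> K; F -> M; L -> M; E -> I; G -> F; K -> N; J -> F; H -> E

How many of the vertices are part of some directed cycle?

A vertex is on a directed cycle iff it belongs to a strongly connected component of size ≥ 2 (or has a self-loop).
The vertices on cycles are {E, F, G, H, K, L, M, N} — 8 in total.

8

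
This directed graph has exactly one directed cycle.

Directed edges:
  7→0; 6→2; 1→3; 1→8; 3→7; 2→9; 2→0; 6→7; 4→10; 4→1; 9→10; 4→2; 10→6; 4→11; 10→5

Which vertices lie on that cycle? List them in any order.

2, 6, 9, 10

DFS with gray/black marking from 2:
2 gray
  9 gray
    10 gray
      6 gray
        6→2: 2 is gray → back edge
Back edge closes the cycle 2 → 9 → 10 → 6 → 2; its vertices are {2, 6, 9, 10}.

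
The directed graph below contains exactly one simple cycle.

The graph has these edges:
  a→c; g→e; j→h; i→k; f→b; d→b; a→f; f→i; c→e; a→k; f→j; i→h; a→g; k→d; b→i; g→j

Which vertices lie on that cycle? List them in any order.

b, d, i, k

DFS with gray/black marking from k:
k gray
  d gray
    b gray
      i gray
        h gray
        h black
        i→k: k is gray → back edge
Back edge closes the cycle k → d → b → i → k; its vertices are {b, d, i, k}.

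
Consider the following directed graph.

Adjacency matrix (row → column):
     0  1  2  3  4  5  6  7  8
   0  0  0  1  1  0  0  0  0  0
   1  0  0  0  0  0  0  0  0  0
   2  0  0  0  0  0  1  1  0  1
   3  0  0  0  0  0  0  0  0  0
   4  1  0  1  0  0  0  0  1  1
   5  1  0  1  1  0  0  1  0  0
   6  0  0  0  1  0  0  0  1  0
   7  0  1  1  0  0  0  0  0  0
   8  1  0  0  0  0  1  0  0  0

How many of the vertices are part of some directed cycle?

6

A vertex is on a directed cycle iff it belongs to a strongly connected component of size ≥ 2 (or has a self-loop).
The vertices on cycles are {0, 2, 5, 6, 7, 8} — 6 in total.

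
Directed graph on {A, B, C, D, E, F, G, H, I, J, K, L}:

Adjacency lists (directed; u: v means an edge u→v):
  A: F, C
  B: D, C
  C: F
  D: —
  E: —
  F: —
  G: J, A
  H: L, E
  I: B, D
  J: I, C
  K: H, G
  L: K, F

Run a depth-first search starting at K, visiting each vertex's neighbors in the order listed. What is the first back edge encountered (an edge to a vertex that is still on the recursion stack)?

DFS from K (visiting each vertex's neighbors in the order listed); mark gray on enter, black on exit:
K gray
  H gray
    L gray
      L→K: K is gray → back edge
First back edge: L → K.

L->K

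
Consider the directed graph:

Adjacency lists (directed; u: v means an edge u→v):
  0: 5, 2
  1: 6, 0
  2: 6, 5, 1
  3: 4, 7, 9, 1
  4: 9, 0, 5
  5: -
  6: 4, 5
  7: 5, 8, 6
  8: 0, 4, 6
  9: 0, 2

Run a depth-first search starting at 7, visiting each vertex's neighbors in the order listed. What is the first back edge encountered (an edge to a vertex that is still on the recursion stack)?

DFS from 7 (visiting each vertex's neighbors in the order listed); mark gray on enter, black on exit:
7 gray
  5 gray
  5 black
  8 gray
    0 gray
      0→5: 5 black — skip
      2 gray
        6 gray
          4 gray
            9 gray
              9→0: 0 is gray → back edge
First back edge: 9 → 0.

9->0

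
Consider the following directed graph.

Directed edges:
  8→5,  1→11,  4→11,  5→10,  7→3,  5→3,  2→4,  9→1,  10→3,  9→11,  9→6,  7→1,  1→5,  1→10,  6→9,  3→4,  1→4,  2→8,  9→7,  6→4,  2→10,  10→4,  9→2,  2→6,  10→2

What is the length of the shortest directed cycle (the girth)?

2

For each vertex v, BFS finds the shortest path from v back to v.
The shortest such closed walk is 6 → 9 → 6, length 2.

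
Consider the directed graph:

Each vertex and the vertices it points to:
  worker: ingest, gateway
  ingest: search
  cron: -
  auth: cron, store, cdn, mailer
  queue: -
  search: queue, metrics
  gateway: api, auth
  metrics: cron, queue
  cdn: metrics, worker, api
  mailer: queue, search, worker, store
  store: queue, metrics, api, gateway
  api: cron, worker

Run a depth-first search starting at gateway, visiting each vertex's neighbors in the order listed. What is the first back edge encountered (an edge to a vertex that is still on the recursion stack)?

worker→gateway

DFS from gateway (visiting each vertex's neighbors in the order listed); mark gray on enter, black on exit:
gateway gray
  api gray
    cron gray
    cron black
    worker gray
      ingest gray
        search gray
          queue gray
          queue black
          metrics gray
            metrics→cron: cron black — skip
            metrics→queue: queue black — skip
          metrics black
        search black
      ingest black
      worker→gateway: gateway is gray → back edge
First back edge: worker → gateway.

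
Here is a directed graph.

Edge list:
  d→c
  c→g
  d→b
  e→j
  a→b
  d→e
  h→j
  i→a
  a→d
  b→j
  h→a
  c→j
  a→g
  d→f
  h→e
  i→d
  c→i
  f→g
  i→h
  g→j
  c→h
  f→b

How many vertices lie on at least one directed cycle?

A vertex is on a directed cycle iff it belongs to a strongly connected component of size ≥ 2 (or has a self-loop).
The vertices on cycles are {a, c, d, h, i} — 5 in total.

5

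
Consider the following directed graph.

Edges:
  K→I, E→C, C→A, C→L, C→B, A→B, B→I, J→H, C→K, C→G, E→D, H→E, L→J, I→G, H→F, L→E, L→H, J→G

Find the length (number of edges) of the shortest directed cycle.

For each vertex v, BFS finds the shortest path from v back to v.
The shortest such closed walk is L → E → C → L, length 3.

3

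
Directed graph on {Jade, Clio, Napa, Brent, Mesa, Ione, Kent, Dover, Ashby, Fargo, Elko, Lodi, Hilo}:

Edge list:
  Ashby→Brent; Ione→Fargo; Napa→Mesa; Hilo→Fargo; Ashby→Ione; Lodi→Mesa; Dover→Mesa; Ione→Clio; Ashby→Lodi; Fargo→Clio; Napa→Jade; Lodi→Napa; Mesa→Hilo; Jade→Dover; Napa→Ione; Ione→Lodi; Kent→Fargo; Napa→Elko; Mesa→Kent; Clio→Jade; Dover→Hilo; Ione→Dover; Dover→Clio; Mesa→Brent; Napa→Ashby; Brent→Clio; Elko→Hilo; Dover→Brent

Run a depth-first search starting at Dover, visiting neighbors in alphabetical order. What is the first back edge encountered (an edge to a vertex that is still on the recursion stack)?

DFS from Dover (visiting neighbors in alphabetical order); mark gray on enter, black on exit:
Dover gray
  Brent gray
    Clio gray
      Jade gray
        Jade→Dover: Dover is gray → back edge
First back edge: Jade → Dover.

Jade->Dover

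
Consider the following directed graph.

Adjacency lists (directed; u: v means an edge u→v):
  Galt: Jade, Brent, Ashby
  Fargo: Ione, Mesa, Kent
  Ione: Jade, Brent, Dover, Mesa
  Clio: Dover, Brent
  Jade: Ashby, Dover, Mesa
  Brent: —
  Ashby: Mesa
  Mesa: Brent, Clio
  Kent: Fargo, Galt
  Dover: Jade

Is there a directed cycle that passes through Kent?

Yes

Kent is on a cycle iff Kent can reach itself via ≥1 edge.
Kent → Fargo → Kent — yes.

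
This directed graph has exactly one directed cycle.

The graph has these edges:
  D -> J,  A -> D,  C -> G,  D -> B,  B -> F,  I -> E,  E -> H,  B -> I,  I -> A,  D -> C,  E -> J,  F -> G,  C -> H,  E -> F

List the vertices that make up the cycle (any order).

A, B, D, I

DFS with gray/black marking from I:
I gray
  A gray
    D gray
      B gray
        F gray
          G gray
          G black
        F black
        B→I: I is gray → back edge
Back edge closes the cycle I → A → D → B → I; its vertices are {A, B, D, I}.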